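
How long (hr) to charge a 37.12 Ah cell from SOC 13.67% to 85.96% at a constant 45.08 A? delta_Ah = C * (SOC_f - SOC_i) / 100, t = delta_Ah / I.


Step 1: dSOC = 85.96% - 13.67% = 72.29%
Step 2: delta_Ah = 37.12 * 72.29 / 100 = 26.834 Ah
Step 3: t = 26.834 / 45.08 = 0.5953 hr

0.5953 hr


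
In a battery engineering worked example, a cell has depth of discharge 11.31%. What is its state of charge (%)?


SOC = 100 - DOD = 100 - 11.31 = 88.69%

88.69%


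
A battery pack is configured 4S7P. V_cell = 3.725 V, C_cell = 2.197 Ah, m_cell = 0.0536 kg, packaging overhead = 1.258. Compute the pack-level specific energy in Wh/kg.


Step 1: V_pack = 4 * 3.725 = 14.9 V
Step 2: C_pack = 7 * 2.197 = 15.379 Ah
Step 3: E_pack = V_pack * C_pack = 14.9 * 15.379 = 229.15 Wh
Step 4: m_pack = 4 * 7 * 0.0536 * 1.258 = 1.888 kg
Step 5: ED = E_pack / m_pack = 229.15 / 1.888 = 121.4 Wh/kg

121.4 Wh/kg


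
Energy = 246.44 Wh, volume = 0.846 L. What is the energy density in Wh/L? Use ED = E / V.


ED = E / V = 246.44 / 0.846 = 291.3 Wh/L

291.3 Wh/L


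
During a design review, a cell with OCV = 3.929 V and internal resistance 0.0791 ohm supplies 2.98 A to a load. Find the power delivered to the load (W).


Step 1: V_terminal = OCV - I*R = 3.929 - 2.98 * 0.0791 = 3.6933 V
Step 2: P_out = V_terminal * I = 3.6933 * 2.98 = 11.01 W

11.01 W


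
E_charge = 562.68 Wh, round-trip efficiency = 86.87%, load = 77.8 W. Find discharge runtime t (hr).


Step 1: E_discharge = eta/100 * E_charge = 86.87/100 * 562.68 = 488.8 Wh
Step 2: t = E_discharge / P = 488.8 / 77.8 = 6.283 hr

6.283 hr


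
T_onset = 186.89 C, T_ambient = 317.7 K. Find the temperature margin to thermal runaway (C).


Convert: T_ambient = 317.7 K = 44.55 C
margin = 186.89 - 44.55 = 142.34 C

142.34 C


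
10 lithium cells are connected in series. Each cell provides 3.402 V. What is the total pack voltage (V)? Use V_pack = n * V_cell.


V_pack = n * V_cell = 10 * 3.402 = 34.02 V

34.02 V


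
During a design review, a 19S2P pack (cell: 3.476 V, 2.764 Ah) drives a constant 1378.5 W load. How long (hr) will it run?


Step 1: E_pack = Ns * V_cell * Np * C_cell = 19 * 3.476 * 2 * 2.764 = 365.09 Wh
Step 2: t = E_pack / P = 365.09 / 1378.5 = 0.2648 hr

0.2648 hr


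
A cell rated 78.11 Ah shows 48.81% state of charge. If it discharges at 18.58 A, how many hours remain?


Step 1: remaining = SOC/100 * C_total = 48.81/100 * 78.11 = 38.125 Ah
Step 2: t = remaining / I = 38.125 / 18.58 = 2.052 hr

2.052 hr


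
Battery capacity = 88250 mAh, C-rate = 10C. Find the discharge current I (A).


Convert: capacity = 88250 mAh = 88.25 Ah
I = C_rate * capacity = 10 * 88.25 = 882.5 A

882.5 A


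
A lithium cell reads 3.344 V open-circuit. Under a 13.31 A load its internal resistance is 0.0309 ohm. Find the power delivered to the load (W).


Step 1: V_terminal = OCV - I*R = 3.344 - 13.31 * 0.0309 = 2.9327 V
Step 2: P_out = V_terminal * I = 2.9327 * 13.31 = 39.03 W

39.03 W


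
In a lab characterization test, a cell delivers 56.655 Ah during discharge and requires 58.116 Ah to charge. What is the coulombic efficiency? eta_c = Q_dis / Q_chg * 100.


eta_c = Q_dis / Q_chg * 100 = 56.655 / 58.116 * 100 = 97.49%

97.49%


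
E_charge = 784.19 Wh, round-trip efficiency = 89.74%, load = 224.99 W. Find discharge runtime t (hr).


Step 1: E_discharge = eta/100 * E_charge = 89.74/100 * 784.19 = 703.73 Wh
Step 2: t = E_discharge / P = 703.73 / 224.99 = 3.128 hr

3.128 hr


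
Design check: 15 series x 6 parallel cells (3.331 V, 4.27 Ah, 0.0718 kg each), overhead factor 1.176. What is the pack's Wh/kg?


Step 1: V_pack = 15 * 3.331 = 49.965 V
Step 2: C_pack = 6 * 4.27 = 25.62 Ah
Step 3: E_pack = V_pack * C_pack = 49.965 * 25.62 = 1280.1 Wh
Step 4: m_pack = 15 * 6 * 0.0718 * 1.176 = 7.5993 kg
Step 5: ED = E_pack / m_pack = 1280.1 / 7.5993 = 168.4 Wh/kg

168.4 Wh/kg


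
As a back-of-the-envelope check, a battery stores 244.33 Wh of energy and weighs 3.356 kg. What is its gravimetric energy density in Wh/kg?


ED = E / m = 244.33 / 3.356 = 72.80 Wh/kg

72.80 Wh/kg


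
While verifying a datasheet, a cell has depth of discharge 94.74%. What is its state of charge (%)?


SOC = 100 - DOD = 100 - 94.74 = 5.26%

5.26%


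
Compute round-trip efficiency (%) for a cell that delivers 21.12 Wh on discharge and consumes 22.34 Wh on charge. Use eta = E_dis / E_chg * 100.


eta_e = E_dis / E_chg * 100 = 21.12 / 22.34 * 100 = 94.54%

94.54%


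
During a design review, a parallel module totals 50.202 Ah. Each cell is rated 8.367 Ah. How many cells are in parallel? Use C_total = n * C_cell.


n = C_total / C_cell = 50.202 / 8.367 = 6

6


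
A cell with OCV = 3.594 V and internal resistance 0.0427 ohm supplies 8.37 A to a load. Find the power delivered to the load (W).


Step 1: V_terminal = OCV - I*R = 3.594 - 8.37 * 0.0427 = 3.2366 V
Step 2: P_out = V_terminal * I = 3.2366 * 8.37 = 27.09 W

27.09 W


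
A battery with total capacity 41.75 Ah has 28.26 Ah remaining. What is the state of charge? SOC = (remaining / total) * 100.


SOC = (remaining / total) * 100 = (28.26 / 41.75) * 100 = 67.69%

67.69%


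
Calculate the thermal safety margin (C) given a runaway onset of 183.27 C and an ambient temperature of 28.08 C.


margin = T_onset - T_ambient = 183.27 - 28.08 = 155.19 C

155.19 C


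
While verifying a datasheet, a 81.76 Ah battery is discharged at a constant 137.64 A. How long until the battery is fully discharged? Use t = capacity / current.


Runtime = 81.76 Ah / 137.64 A = 0.5940 hr

0.5940 hr


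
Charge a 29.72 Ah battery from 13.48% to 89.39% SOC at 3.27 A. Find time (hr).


delta_Ah = 29.72 * (89.39 - 13.48) / 100 = 22.56 Ah
t = delta_Ah / I = 22.56 / 3.27 = 6.899 hr

6.899 hr


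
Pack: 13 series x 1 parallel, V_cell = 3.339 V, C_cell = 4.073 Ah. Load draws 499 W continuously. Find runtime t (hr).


Step 1: E_pack = Ns * V_cell * Np * C_cell = 13 * 3.339 * 1 * 4.073 = 176.8 Wh
Step 2: t = E_pack / P = 176.8 / 499 = 0.3543 hr

0.3543 hr


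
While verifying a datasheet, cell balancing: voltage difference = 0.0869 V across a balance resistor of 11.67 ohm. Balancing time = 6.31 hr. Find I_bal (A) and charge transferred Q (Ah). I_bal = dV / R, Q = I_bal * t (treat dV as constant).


First, Ohm's law: I_bal = 0.0869 V / 11.67 ohm = 0.0074464 A
Then Q = I * t = 0.0074464 A * 6.31 hr = 0.04699 Ah

I=0.0074464 A, Q=0.04699 Ah


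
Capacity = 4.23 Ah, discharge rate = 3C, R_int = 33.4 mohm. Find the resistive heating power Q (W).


Convert: R = 33.4 mohm = 0.0334 ohm
Step 1: I = C_rate * capacity = 3 * 4.23 = 12.69 A
Step 2: Q = I^2 * R = 12.69^2 * 0.0334 = 161.04 * 0.0334 = 5.379 W

5.379 W


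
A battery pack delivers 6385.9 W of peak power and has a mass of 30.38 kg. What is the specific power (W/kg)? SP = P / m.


Specific power = 6385.9 W / 30.38 kg = 210.2 W/kg

210.2 W/kg


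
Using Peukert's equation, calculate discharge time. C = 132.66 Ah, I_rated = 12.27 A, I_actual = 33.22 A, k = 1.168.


Step 1: t_rated = C / I_rated = 132.66 / 12.27 = 10.812 hr
Step 2: ratio = 12.27 / 33.22 = 0.36936
Step 3: ratio^k = 0.36936^1.168 = 0.31245
Step 4: t = t_rated * ratio^k = 10.812 * 0.31245 = 3.378 hr

3.378 hr


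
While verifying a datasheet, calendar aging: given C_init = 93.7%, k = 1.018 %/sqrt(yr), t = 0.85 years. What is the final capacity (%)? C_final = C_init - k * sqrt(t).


Step 1: sqrt(0.85 yr) = 0.92195
Step 2: drop = 1.018 * 0.92195 = 0.93855
Step 3: C_final = 93.7 - 0.93855 = 92.76%

92.76%


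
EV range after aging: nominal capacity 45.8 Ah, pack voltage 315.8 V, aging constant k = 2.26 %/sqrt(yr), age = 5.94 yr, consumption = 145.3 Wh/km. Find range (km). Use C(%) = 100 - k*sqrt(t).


Step 1: capacity retention = 100 - 2.26 * sqrt(5.94) = 100 - 2.26 * 2.4372 = 94.492%
Step 2: C_now = 45.8 * 94.492/100 = 43.277 Ah
Step 3: E_pack = V * C_now = 315.8 * 43.277 = 13667 Wh
Step 4: range = E_pack / consumption = 13667 / 145.3 = 94.06 km

94.06 km


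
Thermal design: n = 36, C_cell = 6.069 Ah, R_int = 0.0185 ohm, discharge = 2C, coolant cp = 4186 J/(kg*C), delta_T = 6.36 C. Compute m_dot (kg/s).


Step 1: I = 2 * 6.069 = 12.138 A
Step 2: Q_cell = I^2 * R = 12.138^2 * 0.0185 = 2.7256 W
Step 3: Q_total = 36 * 2.7256 = 98.122 W
Step 4: m_dot = Q_total / (cp * dT) = 98.122 / (4186 * 6.36) = 0.003686 kg/s

0.003686 kg/s


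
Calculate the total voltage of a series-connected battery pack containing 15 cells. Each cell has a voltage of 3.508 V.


Series voltages add: 15 * 3.508 V = 52.62 V

52.62 V


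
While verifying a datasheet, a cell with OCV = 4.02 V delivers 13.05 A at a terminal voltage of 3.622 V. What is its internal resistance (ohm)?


R = (OCV - V) / I = (4.02 - 3.622) / 13.05 = 0.03050 ohm

0.03050 ohm


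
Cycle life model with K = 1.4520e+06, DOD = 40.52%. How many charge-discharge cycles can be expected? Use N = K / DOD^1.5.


Step 1: DOD^1.5 = 40.52^1.5 = 257.93
Step 2: N = 1.4520e+06 / 257.93 = 5629 cycles

5629 cycles


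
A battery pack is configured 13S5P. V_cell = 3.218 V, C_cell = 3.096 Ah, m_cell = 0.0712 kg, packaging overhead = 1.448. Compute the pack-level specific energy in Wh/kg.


Step 1: V_pack = 13 * 3.218 = 41.834 V
Step 2: C_pack = 5 * 3.096 = 15.48 Ah
Step 3: E_pack = V_pack * C_pack = 41.834 * 15.48 = 647.59 Wh
Step 4: m_pack = 13 * 5 * 0.0712 * 1.448 = 6.7013 kg
Step 5: ED = E_pack / m_pack = 647.59 / 6.7013 = 96.64 Wh/kg

96.64 Wh/kg


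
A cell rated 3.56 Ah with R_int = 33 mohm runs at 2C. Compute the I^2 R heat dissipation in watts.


Convert: R = 33 mohm = 0.033 ohm
Step 1: I = C_rate * capacity = 2 * 3.56 = 7.12 A
Step 2: Q = I^2 * R = 7.12^2 * 0.033 = 50.694 * 0.033 = 1.673 W

1.673 W


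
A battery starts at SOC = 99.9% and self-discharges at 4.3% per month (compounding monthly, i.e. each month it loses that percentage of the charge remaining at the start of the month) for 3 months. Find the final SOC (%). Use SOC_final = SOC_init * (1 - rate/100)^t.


Monthly retention factor = 1 - 4.3/100 = 0.957
Over 3 months: factor^3 = 0.87647
SOC_final = 99.9 * 0.87647 = 87.56%

87.56%


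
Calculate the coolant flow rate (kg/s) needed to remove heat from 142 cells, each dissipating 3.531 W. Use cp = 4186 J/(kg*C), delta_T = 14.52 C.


Step 1: Total heat Q = 142 * 3.531 W = 501.4 W
Step 2: denom = cp * dT = 4186 * 14.52 = 60781
Step 3: m_dot = 501.4 / 60781 = 0.008249 kg/s

0.008249 kg/s


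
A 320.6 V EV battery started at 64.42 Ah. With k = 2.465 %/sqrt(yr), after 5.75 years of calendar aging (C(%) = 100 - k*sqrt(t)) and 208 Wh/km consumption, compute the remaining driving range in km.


Step 1: capacity retention = 100 - 2.465 * sqrt(5.75) = 100 - 2.465 * 2.3979 = 94.089%
Step 2: C_now = 64.42 * 94.089/100 = 60.612 Ah
Step 3: E_pack = V * C_now = 320.6 * 60.612 = 19432 Wh
Step 4: range = E_pack / consumption = 19432 / 208 = 93.42 km

93.42 km


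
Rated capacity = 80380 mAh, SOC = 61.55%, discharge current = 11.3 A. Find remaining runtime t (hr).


Convert: C_total = 80380 mAh = 80.38 Ah
Step 1: remaining = SOC/100 * C_total = 61.55/100 * 80.38 = 49.474 Ah
Step 2: t = remaining / I = 49.474 / 11.3 = 4.378 hr

4.378 hr


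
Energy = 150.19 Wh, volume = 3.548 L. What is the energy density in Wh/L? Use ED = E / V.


ED = E / V = 150.19 / 3.548 = 42.33 Wh/L

42.33 Wh/L


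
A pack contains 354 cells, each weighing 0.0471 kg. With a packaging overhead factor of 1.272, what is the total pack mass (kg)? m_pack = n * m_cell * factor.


m_pack = n * m_cell * overhead = 354 * 0.0471 * 1.272 = 21.21 kg

21.21 kg


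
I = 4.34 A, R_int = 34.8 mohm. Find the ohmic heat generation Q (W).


Convert: R = 34.8 mohm = 0.0348 ohm
Q = I^2 * R = 4.34^2 * 0.0348 = 0.6555 W

0.6555 W


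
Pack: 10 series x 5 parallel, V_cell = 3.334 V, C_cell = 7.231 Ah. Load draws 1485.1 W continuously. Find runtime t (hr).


Step 1: E_pack = Ns * V_cell * Np * C_cell = 10 * 3.334 * 5 * 7.231 = 1205.4 Wh
Step 2: t = E_pack / P = 1205.4 / 1485.1 = 0.8117 hr

0.8117 hr


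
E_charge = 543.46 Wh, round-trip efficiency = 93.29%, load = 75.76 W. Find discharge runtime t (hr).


Step 1: E_discharge = eta/100 * E_charge = 93.29/100 * 543.46 = 506.99 Wh
Step 2: t = E_discharge / P = 506.99 / 75.76 = 6.692 hr

6.692 hr


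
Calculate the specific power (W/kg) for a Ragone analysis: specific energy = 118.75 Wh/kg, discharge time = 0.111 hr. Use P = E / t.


P_specific = E / t = 118.75 / 0.111 = 1070 W/kg

1070 W/kg


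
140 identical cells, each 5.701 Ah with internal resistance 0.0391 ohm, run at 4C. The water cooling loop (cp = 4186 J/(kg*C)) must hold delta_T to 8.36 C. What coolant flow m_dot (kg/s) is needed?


Step 1: I = 4 * 5.701 = 22.804 A
Step 2: Q_cell = I^2 * R = 22.804^2 * 0.0391 = 20.333 W
Step 3: Q_total = 140 * 20.333 = 2846.6 W
Step 4: m_dot = Q_total / (cp * dT) = 2846.6 / (4186 * 8.36) = 0.08134 kg/s

0.08134 kg/s


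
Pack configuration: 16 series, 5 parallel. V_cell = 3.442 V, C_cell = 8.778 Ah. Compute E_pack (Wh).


E = Ns * Vcell * Np * Ccell = 16 * 3.442 * 5 * 8.778 = 2417 Wh

2417 Wh


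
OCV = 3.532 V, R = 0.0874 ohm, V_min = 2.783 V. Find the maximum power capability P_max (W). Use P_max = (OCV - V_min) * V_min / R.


dV = OCV - V_min = 0.749 V (so I_max = dV / R)
P_max = dV * V_min / R = 0.749 * 2.783 / 0.0874 = 23.85 W

23.85 W


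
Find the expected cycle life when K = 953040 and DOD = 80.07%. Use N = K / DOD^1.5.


DOD^1.5 = 716.48
N = K / DOD^1.5 = 953040 / 716.48 = 1330

1330 cycles


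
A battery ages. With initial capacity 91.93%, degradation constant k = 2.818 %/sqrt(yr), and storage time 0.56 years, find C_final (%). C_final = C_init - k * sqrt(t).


Step 1: sqrt(0.56 yr) = 0.74833
Step 2: drop = 2.818 * 0.74833 = 2.1088
Step 3: C_final = 91.93 - 2.1088 = 89.82%

89.82%


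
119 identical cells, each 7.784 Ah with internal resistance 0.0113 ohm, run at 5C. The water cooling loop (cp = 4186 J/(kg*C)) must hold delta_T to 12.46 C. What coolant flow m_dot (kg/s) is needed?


Step 1: I = 5 * 7.784 = 38.92 A
Step 2: Q_cell = I^2 * R = 38.92^2 * 0.0113 = 17.117 W
Step 3: Q_total = 119 * 17.117 = 2036.9 W
Step 4: m_dot = Q_total / (cp * dT) = 2036.9 / (4186 * 12.46) = 0.03905 kg/s

0.03905 kg/s


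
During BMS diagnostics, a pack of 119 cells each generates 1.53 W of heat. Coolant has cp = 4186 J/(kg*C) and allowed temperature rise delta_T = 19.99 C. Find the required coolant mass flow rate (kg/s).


Step 1: Total heat Q = 119 * 1.53 W = 182.07 W
Step 2: denom = cp * dT = 4186 * 19.99 = 83678
Step 3: m_dot = 182.07 / 83678 = 0.002176 kg/s

0.002176 kg/s


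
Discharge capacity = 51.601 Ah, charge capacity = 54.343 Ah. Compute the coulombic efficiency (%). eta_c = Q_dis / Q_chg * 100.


eta_c = Q_dis / Q_chg * 100 = 51.601 / 54.343 * 100 = 94.95%

94.95%


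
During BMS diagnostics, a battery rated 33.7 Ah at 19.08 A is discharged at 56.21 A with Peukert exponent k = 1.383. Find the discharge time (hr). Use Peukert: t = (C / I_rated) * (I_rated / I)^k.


Step 1: t_rated = C / I_rated = 33.7 / 19.08 = 1.7662 hr
Step 2: ratio = 19.08 / 56.21 = 0.33944
Step 3: ratio^k = 0.33944^1.383 = 0.22441
Step 4: t = t_rated * ratio^k = 1.7662 * 0.22441 = 0.3964 hr

0.3964 hr


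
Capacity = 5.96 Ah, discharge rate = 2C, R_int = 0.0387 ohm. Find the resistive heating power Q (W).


Step 1: I = C_rate * capacity = 2 * 5.96 = 11.92 A
Step 2: Q = I^2 * R = 11.92^2 * 0.0387 = 142.09 * 0.0387 = 5.499 W

5.499 W


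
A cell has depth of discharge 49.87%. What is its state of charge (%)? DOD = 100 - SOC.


SOC = 100 - DOD = 100 - 49.87 = 50.13%

50.13%


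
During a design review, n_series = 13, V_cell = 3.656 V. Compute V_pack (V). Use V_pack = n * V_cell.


V_pack = n * V_cell = 13 * 3.656 = 47.528 V

47.528 V


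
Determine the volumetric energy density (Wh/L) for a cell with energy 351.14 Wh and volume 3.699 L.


ED = E / V = 351.14 / 3.699 = 94.93 Wh/L

94.93 Wh/L


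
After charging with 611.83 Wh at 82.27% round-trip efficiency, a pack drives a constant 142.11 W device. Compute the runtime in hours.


Step 1: E_discharge = eta/100 * E_charge = 82.27/100 * 611.83 = 503.35 Wh
Step 2: t = E_discharge / P = 503.35 / 142.11 = 3.542 hr

3.542 hr


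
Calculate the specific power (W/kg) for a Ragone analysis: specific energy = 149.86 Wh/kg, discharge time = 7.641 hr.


Specific power = 149.86 Wh/kg / 7.641 hr = 19.61 W/kg

19.61 W/kg


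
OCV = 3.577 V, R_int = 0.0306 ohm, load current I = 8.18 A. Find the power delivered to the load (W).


Step 1: V_terminal = OCV - I*R = 3.577 - 8.18 * 0.0306 = 3.3267 V
Step 2: P_out = V_terminal * I = 3.3267 * 8.18 = 27.21 W

27.21 W


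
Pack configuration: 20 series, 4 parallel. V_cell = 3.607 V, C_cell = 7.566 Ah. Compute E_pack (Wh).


V_pack = 20 * 3.607 = 72.14 V
C_pack = 4 * 7.566 = 30.264 Ah
E = V_pack * C_pack = 72.14 * 30.264 = 2183 Wh

2183 Wh


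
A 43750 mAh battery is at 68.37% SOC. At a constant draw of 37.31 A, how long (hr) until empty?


Convert: C_total = 43750 mAh = 43.75 Ah
Step 1: remaining = SOC/100 * C_total = 68.37/100 * 43.75 = 29.912 Ah
Step 2: t = remaining / I = 29.912 / 37.31 = 0.8017 hr

0.8017 hr


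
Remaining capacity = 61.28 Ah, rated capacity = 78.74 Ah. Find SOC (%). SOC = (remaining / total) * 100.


SOC% = 61.28 / 78.74 * 100 = 77.83%

77.83%


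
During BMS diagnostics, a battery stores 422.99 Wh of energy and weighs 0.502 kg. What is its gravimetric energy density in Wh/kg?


ED = E / m = 422.99 / 0.502 = 842.6 Wh/kg

842.6 Wh/kg


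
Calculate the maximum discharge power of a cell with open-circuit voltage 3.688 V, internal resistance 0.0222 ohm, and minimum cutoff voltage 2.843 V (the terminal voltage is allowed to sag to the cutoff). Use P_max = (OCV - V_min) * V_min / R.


dV = OCV - V_min = 0.845 V (so I_max = dV / R)
P_max = dV * V_min / R = 0.845 * 2.843 / 0.0222 = 108.2 W

108.2 W


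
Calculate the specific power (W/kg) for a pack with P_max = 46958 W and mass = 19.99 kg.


Specific power = 46958 W / 19.99 kg = 2349 W/kg

2349 W/kg


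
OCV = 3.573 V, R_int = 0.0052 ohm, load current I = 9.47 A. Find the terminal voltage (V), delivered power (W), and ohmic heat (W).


Step 1: V_terminal = OCV - I*R = 3.573 - 9.47 * 0.0052 = 3.5238 V
Step 2: P_out = V_terminal * I = 3.5238 * 9.47 = 33.37 W
Step 3: Q = I^2 * R = 9.47^2 * 0.0052 = 0.4663 W

V=3.5238 V, P=33.37 W, Q=0.4663 W


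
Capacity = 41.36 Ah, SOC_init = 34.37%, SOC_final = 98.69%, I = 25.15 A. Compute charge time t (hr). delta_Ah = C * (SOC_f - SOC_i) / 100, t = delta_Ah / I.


Step 1: dSOC = 98.69% - 34.37% = 64.32%
Step 2: delta_Ah = 41.36 * 64.32 / 100 = 26.603 Ah
Step 3: t = 26.603 / 25.15 = 1.058 hr

1.058 hr


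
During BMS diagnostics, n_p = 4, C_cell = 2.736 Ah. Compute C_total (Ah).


C_total = 4 * 2.736 = 10.944 Ah

10.944 Ah


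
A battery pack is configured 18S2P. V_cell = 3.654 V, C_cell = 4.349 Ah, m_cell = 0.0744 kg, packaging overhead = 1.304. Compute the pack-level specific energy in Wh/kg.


Step 1: V_pack = 18 * 3.654 = 65.772 V
Step 2: C_pack = 2 * 4.349 = 8.698 Ah
Step 3: E_pack = V_pack * C_pack = 65.772 * 8.698 = 572.08 Wh
Step 4: m_pack = 18 * 2 * 0.0744 * 1.304 = 3.4926 kg
Step 5: ED = E_pack / m_pack = 572.08 / 3.4926 = 163.8 Wh/kg

163.8 Wh/kg


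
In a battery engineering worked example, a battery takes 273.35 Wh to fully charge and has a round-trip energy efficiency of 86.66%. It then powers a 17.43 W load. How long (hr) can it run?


Step 1: E_discharge = eta/100 * E_charge = 86.66/100 * 273.35 = 236.89 Wh
Step 2: t = E_discharge / P = 236.89 / 17.43 = 13.59 hr

13.59 hr


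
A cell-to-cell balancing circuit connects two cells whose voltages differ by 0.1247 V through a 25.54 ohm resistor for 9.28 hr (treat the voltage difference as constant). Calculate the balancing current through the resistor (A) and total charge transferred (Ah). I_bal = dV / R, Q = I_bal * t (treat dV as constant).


I_bal = dV / R = 0.1247 / 25.54 = 0.0048825 A
Q = I_bal * t = 0.0048825 * 9.28 = 0.04531 Ah

I=0.0048825 A, Q=0.04531 Ah


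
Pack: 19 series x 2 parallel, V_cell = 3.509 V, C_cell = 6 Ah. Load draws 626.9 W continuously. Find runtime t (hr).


Step 1: E_pack = Ns * V_cell * Np * C_cell = 19 * 3.509 * 2 * 6 = 800.05 Wh
Step 2: t = E_pack / P = 800.05 / 626.9 = 1.276 hr

1.276 hr


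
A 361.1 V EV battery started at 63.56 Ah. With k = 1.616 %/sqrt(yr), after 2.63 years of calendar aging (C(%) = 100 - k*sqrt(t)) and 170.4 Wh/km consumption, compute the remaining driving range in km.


Step 1: capacity retention = 100 - 1.616 * sqrt(2.63) = 100 - 1.616 * 1.6217 = 97.379%
Step 2: C_now = 63.56 * 97.379/100 = 61.894 Ah
Step 3: E_pack = V * C_now = 361.1 * 61.894 = 22350 Wh
Step 4: range = E_pack / consumption = 22350 / 170.4 = 131.2 km

131.2 km


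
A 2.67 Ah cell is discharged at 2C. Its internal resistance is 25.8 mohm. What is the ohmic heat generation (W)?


Convert: R = 25.8 mohm = 0.0258 ohm
Step 1: I = C_rate * capacity = 2 * 2.67 = 5.34 A
Step 2: Q = I^2 * R = 5.34^2 * 0.0258 = 28.516 * 0.0258 = 0.7357 W

0.7357 W


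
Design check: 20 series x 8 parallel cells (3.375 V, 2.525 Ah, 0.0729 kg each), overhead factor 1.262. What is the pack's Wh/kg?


Step 1: V_pack = 20 * 3.375 = 67.5 V
Step 2: C_pack = 8 * 2.525 = 20.2 Ah
Step 3: E_pack = V_pack * C_pack = 67.5 * 20.2 = 1363.5 Wh
Step 4: m_pack = 20 * 8 * 0.0729 * 1.262 = 14.72 kg
Step 5: ED = E_pack / m_pack = 1363.5 / 14.72 = 92.63 Wh/kg

92.63 Wh/kg


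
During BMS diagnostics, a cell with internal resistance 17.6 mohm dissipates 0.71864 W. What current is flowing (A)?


Convert: R = 17.6 mohm = 0.0176 ohm
I = sqrt(Q / R) = sqrt(0.71864 / 0.0176) = sqrt(40.832) = 6.390 A

6.390 A


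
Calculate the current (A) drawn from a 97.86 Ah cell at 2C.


At 2C: I = 2 * 97.86 Ah = 195.72 A

195.72 A


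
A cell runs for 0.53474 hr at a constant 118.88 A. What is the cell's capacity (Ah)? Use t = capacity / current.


C = I * t = 118.88 * 0.53474 = 63.57 Ah

63.57 Ah


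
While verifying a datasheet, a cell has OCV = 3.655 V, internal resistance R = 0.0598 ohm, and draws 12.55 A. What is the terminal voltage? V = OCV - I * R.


IR drop = 12.55 * 0.0598 = 0.75049 V
V = 3.655 - 0.75049 = 2.905 V

2.905 V


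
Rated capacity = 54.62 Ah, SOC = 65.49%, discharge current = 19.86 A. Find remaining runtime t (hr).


Step 1: remaining = SOC/100 * C_total = 65.49/100 * 54.62 = 35.771 Ah
Step 2: t = remaining / I = 35.771 / 19.86 = 1.801 hr

1.801 hr


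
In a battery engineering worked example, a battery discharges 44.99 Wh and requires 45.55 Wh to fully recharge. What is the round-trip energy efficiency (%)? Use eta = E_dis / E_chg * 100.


Round-trip efficiency = 44.99/45.55 * 100% = 98.77%

98.77%


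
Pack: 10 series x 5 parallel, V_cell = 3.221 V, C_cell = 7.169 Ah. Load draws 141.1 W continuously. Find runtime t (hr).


Step 1: E_pack = Ns * V_cell * Np * C_cell = 10 * 3.221 * 5 * 7.169 = 1154.6 Wh
Step 2: t = E_pack / P = 1154.6 / 141.1 = 8.183 hr

8.183 hr


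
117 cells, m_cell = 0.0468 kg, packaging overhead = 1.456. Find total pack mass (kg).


Cell mass sum = 117 * 0.0468 = 5.4756 kg
With overhead 1.456: m_pack = 5.4756 * 1.456 = 7.972 kg

7.972 kg


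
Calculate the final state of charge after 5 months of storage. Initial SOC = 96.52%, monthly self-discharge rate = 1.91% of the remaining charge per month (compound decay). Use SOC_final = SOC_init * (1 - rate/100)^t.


Monthly retention factor = 1 - 1.91/100 = 0.9809
Over 5 months: factor^5 = 0.90808
SOC_final = 96.52 * 0.90808 = 87.65%

87.65%


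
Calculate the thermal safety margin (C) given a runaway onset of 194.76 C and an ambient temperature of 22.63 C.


margin = T_onset - T_ambient = 194.76 - 22.63 = 172.13 C

172.13 C


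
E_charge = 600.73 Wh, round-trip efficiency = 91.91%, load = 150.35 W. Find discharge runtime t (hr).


Step 1: E_discharge = eta/100 * E_charge = 91.91/100 * 600.73 = 552.13 Wh
Step 2: t = E_discharge / P = 552.13 / 150.35 = 3.672 hr

3.672 hr


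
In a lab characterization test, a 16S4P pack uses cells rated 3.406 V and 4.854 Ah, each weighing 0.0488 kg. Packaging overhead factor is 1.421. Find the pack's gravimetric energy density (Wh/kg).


Step 1: V_pack = 16 * 3.406 = 54.496 V
Step 2: C_pack = 4 * 4.854 = 19.416 Ah
Step 3: E_pack = V_pack * C_pack = 54.496 * 19.416 = 1058.1 Wh
Step 4: m_pack = 16 * 4 * 0.0488 * 1.421 = 4.4381 kg
Step 5: ED = E_pack / m_pack = 1058.1 / 4.4381 = 238.4 Wh/kg

238.4 Wh/kg


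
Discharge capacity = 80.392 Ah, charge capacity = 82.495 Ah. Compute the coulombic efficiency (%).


eta_c = Q_dis / Q_chg * 100 = 80.392 / 82.495 * 100 = 97.45%

97.45%


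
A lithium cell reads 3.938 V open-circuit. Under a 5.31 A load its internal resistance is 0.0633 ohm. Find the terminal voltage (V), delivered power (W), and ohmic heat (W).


Step 1: V_terminal = OCV - I*R = 3.938 - 5.31 * 0.0633 = 3.6019 V
Step 2: P_out = V_terminal * I = 3.6019 * 5.31 = 19.13 W
Step 3: Q = I^2 * R = 5.31^2 * 0.0633 = 1.785 W

V=3.6019 V, P=19.13 W, Q=1.785 W


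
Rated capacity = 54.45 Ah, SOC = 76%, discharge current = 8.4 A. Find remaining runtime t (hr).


Step 1: remaining = SOC/100 * C_total = 76/100 * 54.45 = 41.382 Ah
Step 2: t = remaining / I = 41.382 / 8.4 = 4.926 hr

4.926 hr


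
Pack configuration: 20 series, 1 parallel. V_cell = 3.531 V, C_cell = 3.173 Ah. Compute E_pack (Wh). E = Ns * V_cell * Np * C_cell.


V_pack = 20 * 3.531 = 70.62 V
C_pack = 1 * 3.173 = 3.173 Ah
E = V_pack * C_pack = 70.62 * 3.173 = 224.1 Wh

224.1 Wh


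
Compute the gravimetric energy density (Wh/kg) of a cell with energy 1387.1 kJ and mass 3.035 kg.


Convert: E = 1387.1 kJ = 385.31 Wh
ED = E / m = 385.31 / 3.035 = 127.0 Wh/kg

127.0 Wh/kg


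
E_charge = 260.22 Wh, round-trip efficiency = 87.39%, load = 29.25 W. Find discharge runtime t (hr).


Step 1: E_discharge = eta/100 * E_charge = 87.39/100 * 260.22 = 227.41 Wh
Step 2: t = E_discharge / P = 227.41 / 29.25 = 7.775 hr

7.775 hr


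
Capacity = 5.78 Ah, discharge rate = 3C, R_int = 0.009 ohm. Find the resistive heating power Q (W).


Step 1: I = C_rate * capacity = 3 * 5.78 = 17.34 A
Step 2: Q = I^2 * R = 17.34^2 * 0.009 = 300.68 * 0.009 = 2.706 W

2.706 W


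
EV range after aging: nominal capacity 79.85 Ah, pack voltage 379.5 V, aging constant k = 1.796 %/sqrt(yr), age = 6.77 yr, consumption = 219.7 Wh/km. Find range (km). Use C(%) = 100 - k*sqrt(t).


Step 1: capacity retention = 100 - 1.796 * sqrt(6.77) = 100 - 1.796 * 2.6019 = 95.327%
Step 2: C_now = 79.85 * 95.327/100 = 76.119 Ah
Step 3: E_pack = V * C_now = 379.5 * 76.119 = 28887 Wh
Step 4: range = E_pack / consumption = 28887 / 219.7 = 131.5 km

131.5 km


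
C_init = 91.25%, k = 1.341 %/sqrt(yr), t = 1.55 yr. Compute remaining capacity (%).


sqrt(t) = sqrt(1.55) = 1.245
C_final = 91.25 - 1.341 * 1.245 = 89.58%

89.58%


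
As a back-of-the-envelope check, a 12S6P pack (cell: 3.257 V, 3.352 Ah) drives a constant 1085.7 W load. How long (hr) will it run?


Step 1: E_pack = Ns * V_cell * Np * C_cell = 12 * 3.257 * 6 * 3.352 = 786.06 Wh
Step 2: t = E_pack / P = 786.06 / 1085.7 = 0.7240 hr

0.7240 hr


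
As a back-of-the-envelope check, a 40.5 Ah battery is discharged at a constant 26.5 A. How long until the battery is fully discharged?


Runtime = 40.5 Ah / 26.5 A = 1.528 hr

1.528 hr


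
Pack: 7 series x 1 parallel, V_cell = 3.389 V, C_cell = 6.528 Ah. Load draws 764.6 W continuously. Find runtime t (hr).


Step 1: E_pack = Ns * V_cell * Np * C_cell = 7 * 3.389 * 1 * 6.528 = 154.86 Wh
Step 2: t = E_pack / P = 154.86 / 764.6 = 0.2025 hr

0.2025 hr


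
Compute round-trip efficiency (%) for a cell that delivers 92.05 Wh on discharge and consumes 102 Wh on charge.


eta_e = E_dis / E_chg * 100 = 92.05 / 102 * 100 = 90.25%

90.25%


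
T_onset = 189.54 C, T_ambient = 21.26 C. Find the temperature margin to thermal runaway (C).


margin = T_onset - T_ambient = 189.54 - 21.26 = 168.28 C

168.28 C


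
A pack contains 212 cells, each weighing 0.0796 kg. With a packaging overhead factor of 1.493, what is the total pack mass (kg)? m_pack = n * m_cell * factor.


m_pack = n * m_cell * overhead = 212 * 0.0796 * 1.493 = 25.19 kg

25.19 kg


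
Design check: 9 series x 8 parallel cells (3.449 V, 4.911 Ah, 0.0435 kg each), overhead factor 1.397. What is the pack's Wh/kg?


Step 1: V_pack = 9 * 3.449 = 31.041 V
Step 2: C_pack = 8 * 4.911 = 39.288 Ah
Step 3: E_pack = V_pack * C_pack = 31.041 * 39.288 = 1219.5 Wh
Step 4: m_pack = 9 * 8 * 0.0435 * 1.397 = 4.3754 kg
Step 5: ED = E_pack / m_pack = 1219.5 / 4.3754 = 278.7 Wh/kg

278.7 Wh/kg


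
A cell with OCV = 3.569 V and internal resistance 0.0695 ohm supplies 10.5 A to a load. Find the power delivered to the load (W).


Step 1: V_terminal = OCV - I*R = 3.569 - 10.5 * 0.0695 = 2.8393 V
Step 2: P_out = V_terminal * I = 2.8393 * 10.5 = 29.81 W

29.81 W


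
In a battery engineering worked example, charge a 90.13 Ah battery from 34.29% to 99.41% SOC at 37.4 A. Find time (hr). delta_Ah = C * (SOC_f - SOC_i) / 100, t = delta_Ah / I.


Step 1: dSOC = 99.41% - 34.29% = 65.12%
Step 2: delta_Ah = 90.13 * 65.12 / 100 = 58.693 Ah
Step 3: t = 58.693 / 37.4 = 1.569 hr

1.569 hr


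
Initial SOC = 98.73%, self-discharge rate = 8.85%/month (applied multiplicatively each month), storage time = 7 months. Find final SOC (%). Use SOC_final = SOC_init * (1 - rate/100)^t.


decay = (1 - 8.85/100)^7 = 0.52275
SOC_final = 98.73 * 0.52275 = 51.61%

51.61%


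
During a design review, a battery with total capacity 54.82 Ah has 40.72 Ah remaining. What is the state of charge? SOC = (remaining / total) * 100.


SOC% = 40.72 / 54.82 * 100 = 74.28%

74.28%


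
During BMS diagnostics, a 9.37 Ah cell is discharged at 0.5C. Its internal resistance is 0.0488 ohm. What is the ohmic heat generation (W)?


Step 1: I = C_rate * capacity = 0.5 * 9.37 = 4.685 A
Step 2: Q = I^2 * R = 4.685^2 * 0.0488 = 21.949 * 0.0488 = 1.071 W

1.071 W


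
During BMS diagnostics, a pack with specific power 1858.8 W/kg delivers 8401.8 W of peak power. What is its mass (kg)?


m = P / SP = 8401.8 / 1858.8 = 4.520 kg

4.520 kg


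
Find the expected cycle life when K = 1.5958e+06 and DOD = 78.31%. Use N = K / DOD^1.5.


Step 1: DOD^1.5 = 78.31^1.5 = 692.99
Step 2: N = 1.5958e+06 / 692.99 = 2303 cycles

2303 cycles


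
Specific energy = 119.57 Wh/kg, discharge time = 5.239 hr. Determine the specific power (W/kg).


Specific power = 119.57 Wh/kg / 5.239 hr = 22.82 W/kg

22.82 W/kg


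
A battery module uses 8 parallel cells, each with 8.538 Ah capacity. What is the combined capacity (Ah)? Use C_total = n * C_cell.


Parallel capacities add: 8 * 8.538 Ah = 68.304 Ah

68.304 Ah


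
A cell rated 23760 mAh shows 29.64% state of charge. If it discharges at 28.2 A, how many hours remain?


Convert: C_total = 23760 mAh = 23.76 Ah
Step 1: remaining = SOC/100 * C_total = 29.64/100 * 23.76 = 7.0425 Ah
Step 2: t = remaining / I = 7.0425 / 28.2 = 0.2497 hr

0.2497 hr


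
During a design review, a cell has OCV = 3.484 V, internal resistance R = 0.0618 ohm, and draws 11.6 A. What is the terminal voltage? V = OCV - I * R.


IR drop = 11.6 * 0.0618 = 0.71688 V
V = 3.484 - 0.71688 = 2.767 V

2.767 V


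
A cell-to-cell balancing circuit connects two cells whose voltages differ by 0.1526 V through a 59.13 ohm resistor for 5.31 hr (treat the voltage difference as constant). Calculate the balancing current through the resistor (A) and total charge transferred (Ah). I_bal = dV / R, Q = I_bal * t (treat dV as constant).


I_bal = dV / R = 0.1526 / 59.13 = 0.0025808 A
Q = I_bal * t = 0.0025808 * 5.31 = 0.01370 Ah

I=0.0025808 A, Q=0.01370 Ah


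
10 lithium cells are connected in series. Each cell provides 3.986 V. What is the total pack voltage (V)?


With 10 cells in series at 3.986 V each, V_pack = 39.86 V

39.86 V


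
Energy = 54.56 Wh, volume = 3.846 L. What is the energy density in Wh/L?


Volumetric ED = 54.56 Wh / 3.846 L = 14.19 Wh/L

14.19 Wh/L


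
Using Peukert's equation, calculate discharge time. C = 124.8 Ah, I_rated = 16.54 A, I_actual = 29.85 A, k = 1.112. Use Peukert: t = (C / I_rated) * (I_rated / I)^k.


Step 1: t_rated = C / I_rated = 124.8 / 16.54 = 7.5453 hr
Step 2: ratio = 16.54 / 29.85 = 0.5541
Step 3: ratio^k = 0.5541^1.112 = 0.51864
Step 4: t = t_rated * ratio^k = 7.5453 * 0.51864 = 3.913 hr

3.913 hr


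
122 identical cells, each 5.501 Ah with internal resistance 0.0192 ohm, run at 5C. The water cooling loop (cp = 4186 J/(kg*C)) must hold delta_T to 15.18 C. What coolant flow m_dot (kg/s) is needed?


Step 1: I = 5 * 5.501 = 27.505 A
Step 2: Q_cell = I^2 * R = 27.505^2 * 0.0192 = 14.525 W
Step 3: Q_total = 122 * 14.525 = 1772.1 W
Step 4: m_dot = Q_total / (cp * dT) = 1772.1 / (4186 * 15.18) = 0.02789 kg/s

0.02789 kg/s


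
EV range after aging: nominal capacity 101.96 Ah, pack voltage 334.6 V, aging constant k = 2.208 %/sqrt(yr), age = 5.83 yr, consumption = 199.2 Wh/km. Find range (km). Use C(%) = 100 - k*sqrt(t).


Step 1: capacity retention = 100 - 2.208 * sqrt(5.83) = 100 - 2.208 * 2.4145 = 94.669%
Step 2: C_now = 101.96 * 94.669/100 = 96.525 Ah
Step 3: E_pack = V * C_now = 334.6 * 96.525 = 32297 Wh
Step 4: range = E_pack / consumption = 32297 / 199.2 = 162.1 km

162.1 km


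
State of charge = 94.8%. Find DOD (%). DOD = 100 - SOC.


Complement of SOC: DOD = 100% - 94.8% = 5.2%

5.2%


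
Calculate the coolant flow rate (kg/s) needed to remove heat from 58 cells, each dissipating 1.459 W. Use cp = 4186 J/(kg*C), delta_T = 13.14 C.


Q_total = 58 * 1.459 = 84.622 W
m_dot = Q_total / (cp * dT) = 84.622 / (4186 * 13.14) = 0.001538 kg/s

0.001538 kg/s


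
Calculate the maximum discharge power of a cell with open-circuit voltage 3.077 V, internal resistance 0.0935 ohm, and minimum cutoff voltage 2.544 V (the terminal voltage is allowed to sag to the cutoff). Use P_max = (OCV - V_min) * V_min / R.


P_max = (OCV - V_min) * V_min / R = (3.077 - 2.544) * 2.544 / 0.0935 = 0.533 * 2.544 / 0.0935 = 14.50 W

14.50 W


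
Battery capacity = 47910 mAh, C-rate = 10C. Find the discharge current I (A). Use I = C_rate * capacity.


Convert: capacity = 47910 mAh = 47.91 Ah
I = C_rate * capacity = 10 * 47.91 = 479.1 A

479.1 A


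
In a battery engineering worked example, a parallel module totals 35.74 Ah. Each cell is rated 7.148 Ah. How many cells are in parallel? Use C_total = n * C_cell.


n = C_total / C_cell = 35.74 / 7.148 = 5

5


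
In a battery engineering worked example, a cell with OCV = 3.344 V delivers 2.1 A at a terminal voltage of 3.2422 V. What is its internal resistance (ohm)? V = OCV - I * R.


R = (OCV - V) / I = (3.344 - 3.2422) / 2.1 = 0.04848 ohm

0.04848 ohm


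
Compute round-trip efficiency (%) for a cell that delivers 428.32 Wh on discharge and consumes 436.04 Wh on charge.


Round-trip efficiency = 428.32/436.04 * 100% = 98.23%

98.23%


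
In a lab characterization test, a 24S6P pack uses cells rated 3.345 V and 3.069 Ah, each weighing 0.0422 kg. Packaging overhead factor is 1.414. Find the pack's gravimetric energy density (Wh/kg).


Step 1: V_pack = 24 * 3.345 = 80.28 V
Step 2: C_pack = 6 * 3.069 = 18.414 Ah
Step 3: E_pack = V_pack * C_pack = 80.28 * 18.414 = 1478.3 Wh
Step 4: m_pack = 24 * 6 * 0.0422 * 1.414 = 8.5926 kg
Step 5: ED = E_pack / m_pack = 1478.3 / 8.5926 = 172.0 Wh/kg

172.0 Wh/kg


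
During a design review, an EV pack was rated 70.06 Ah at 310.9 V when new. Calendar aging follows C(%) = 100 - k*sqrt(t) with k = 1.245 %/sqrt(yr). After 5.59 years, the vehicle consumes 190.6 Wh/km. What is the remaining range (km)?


Step 1: capacity retention = 100 - 1.245 * sqrt(5.59) = 100 - 1.245 * 2.3643 = 97.056%
Step 2: C_now = 70.06 * 97.056/100 = 67.997 Ah
Step 3: E_pack = V * C_now = 310.9 * 67.997 = 21140 Wh
Step 4: range = E_pack / consumption = 21140 / 190.6 = 110.9 km

110.9 km


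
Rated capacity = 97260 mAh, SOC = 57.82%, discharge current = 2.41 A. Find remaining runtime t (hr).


Convert: C_total = 97260 mAh = 97.26 Ah
Step 1: remaining = SOC/100 * C_total = 57.82/100 * 97.26 = 56.236 Ah
Step 2: t = remaining / I = 56.236 / 2.41 = 23.33 hr

23.33 hr


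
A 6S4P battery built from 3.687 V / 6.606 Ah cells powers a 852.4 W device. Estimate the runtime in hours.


Step 1: E_pack = Ns * V_cell * Np * C_cell = 6 * 3.687 * 4 * 6.606 = 584.55 Wh
Step 2: t = E_pack / P = 584.55 / 852.4 = 0.6858 hr

0.6858 hr


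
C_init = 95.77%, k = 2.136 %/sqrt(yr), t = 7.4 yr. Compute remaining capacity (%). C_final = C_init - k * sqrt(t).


Step 1: sqrt(7.4 yr) = 2.7203
Step 2: drop = 2.136 * 2.7203 = 5.8106
Step 3: C_final = 95.77 - 5.8106 = 89.96%

89.96%


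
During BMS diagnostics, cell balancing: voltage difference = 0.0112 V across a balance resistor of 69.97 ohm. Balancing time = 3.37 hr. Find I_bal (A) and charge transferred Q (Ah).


I_bal = dV / R = 0.0112 / 69.97 = 1.6007e-04 A
Q = I_bal * t = 1.6007e-04 * 3.37 = 5.394e-04 Ah

I=1.6007e-04 A, Q=5.394e-04 Ah


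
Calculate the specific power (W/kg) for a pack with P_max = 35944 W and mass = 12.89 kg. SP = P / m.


SP = P / m = 35944 / 12.89 = 2789 W/kg

2789 W/kg


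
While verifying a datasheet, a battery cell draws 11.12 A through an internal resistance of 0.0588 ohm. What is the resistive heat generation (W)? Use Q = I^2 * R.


Q = I^2 * R = 11.12^2 * 0.0588 = 7.271 W

7.271 W


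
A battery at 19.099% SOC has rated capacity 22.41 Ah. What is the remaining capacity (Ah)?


remaining = SOC / 100 * total = 19.099 / 100 * 22.41 = 4.280 Ah

4.280 Ah


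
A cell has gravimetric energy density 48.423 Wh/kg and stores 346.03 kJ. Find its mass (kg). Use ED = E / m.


Convert: E = 346.03 kJ = 96.119 Wh
m = E / ED = 96.119 / 48.423 = 1.985 kg

1.985 kg


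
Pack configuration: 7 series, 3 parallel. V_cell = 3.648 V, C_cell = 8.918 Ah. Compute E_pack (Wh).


V_pack = 7 * 3.648 = 25.536 V
C_pack = 3 * 8.918 = 26.754 Ah
E = V_pack * C_pack = 25.536 * 26.754 = 683.2 Wh

683.2 Wh


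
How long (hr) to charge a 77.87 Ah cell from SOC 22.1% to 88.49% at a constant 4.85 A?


delta_Ah = 77.87 * (88.49 - 22.1) / 100 = 51.698 Ah
t = delta_Ah / I = 51.698 / 4.85 = 10.66 hr

10.66 hr


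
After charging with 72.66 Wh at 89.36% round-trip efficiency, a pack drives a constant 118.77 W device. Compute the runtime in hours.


Step 1: E_discharge = eta/100 * E_charge = 89.36/100 * 72.66 = 64.929 Wh
Step 2: t = E_discharge / P = 64.929 / 118.77 = 0.5467 hr

0.5467 hr


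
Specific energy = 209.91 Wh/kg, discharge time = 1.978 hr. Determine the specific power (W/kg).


Specific power = 209.91 Wh/kg / 1.978 hr = 106.1 W/kg

106.1 W/kg


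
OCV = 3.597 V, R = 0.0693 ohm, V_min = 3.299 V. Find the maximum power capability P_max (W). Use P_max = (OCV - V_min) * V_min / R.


dV = OCV - V_min = 0.298 V (so I_max = dV / R)
P_max = dV * V_min / R = 0.298 * 3.299 / 0.0693 = 14.19 W

14.19 W


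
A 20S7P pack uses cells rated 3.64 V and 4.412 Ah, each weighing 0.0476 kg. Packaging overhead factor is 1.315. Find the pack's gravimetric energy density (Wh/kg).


Step 1: V_pack = 20 * 3.64 = 72.8 V
Step 2: C_pack = 7 * 4.412 = 30.884 Ah
Step 3: E_pack = V_pack * C_pack = 72.8 * 30.884 = 2248.4 Wh
Step 4: m_pack = 20 * 7 * 0.0476 * 1.315 = 8.7632 kg
Step 5: ED = E_pack / m_pack = 2248.4 / 8.7632 = 256.6 Wh/kg

256.6 Wh/kg


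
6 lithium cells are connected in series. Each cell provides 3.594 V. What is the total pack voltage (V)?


V_pack = n * V_cell = 6 * 3.594 = 21.564 V

21.564 V
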